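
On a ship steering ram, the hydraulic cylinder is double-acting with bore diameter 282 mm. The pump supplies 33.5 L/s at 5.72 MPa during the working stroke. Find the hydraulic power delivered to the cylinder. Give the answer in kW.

Hydraulic power = P × Q

W ≈ 192 kW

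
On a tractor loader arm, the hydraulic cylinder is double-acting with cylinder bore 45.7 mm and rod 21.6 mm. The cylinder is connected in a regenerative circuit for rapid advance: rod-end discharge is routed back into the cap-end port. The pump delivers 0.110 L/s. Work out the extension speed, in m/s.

v ≈ 0.300 m/s

In regeneration the rod-end outflow joins the pump flow into the cap end, so the net volume the pump must supply per unit advance equals the rod cross-section area.
Rod cross-section A_rod = π/4 × (21.6 mm)² = 366.4 mm^2
v = Q_pump / A_rod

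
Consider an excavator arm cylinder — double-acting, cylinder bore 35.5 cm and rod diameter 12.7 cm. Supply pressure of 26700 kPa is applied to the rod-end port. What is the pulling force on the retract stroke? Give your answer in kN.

Rod-side annular area A_ann = π/4 × (35.5² − 12.7²) = 863.1 cm^2
On retraction the pressure acts on the annular area (bore minus rod).
F = P × A_ann

F ≈ 2300 kN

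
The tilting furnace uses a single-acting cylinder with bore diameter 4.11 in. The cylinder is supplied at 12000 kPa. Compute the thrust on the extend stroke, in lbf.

Cap-side area A_cap = π/4 × (4.11 in)² = 13.27 in^2
F = P × A_cap = 12000 kPa × A_cap

F ≈ 23100 lbf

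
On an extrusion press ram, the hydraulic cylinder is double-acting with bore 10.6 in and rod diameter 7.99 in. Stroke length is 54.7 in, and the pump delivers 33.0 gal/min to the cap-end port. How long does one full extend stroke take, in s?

Cap-side area A_cap = π/4 × (10.6 in)² = 88.25 in^2
Swept volume V = A × L; t = V / Q = A·L / Q

t ≈ 38.0 s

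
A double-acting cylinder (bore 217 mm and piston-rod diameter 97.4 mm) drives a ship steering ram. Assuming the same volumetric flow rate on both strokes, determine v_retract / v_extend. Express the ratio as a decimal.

v_ret/v_ext ≈ 1.25

Cap-side area A_cap = π/4 × (217 mm)² = 36980 mm^2
Rod-side annular area A_ann = π/4 × (217² − 97.4²) = 29530 mm^2
For equal Q, v ∝ 1/A, so v_ret/v_ext = A_cap/A_ann.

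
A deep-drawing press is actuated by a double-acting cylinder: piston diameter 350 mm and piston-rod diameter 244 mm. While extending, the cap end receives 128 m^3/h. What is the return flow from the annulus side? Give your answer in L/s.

Cap-side area A_cap = π/4 × (350 mm)² = 96210 mm^2
Rod-side annular area A_ann = π/4 × (350² − 244²) = 49450 mm^2
Piston speed v = Q_in/A_cap; rod-end outflow Q_out = v × A_ann = Q_in × A_ann/A_cap.

Q_out ≈ 18.3 L/s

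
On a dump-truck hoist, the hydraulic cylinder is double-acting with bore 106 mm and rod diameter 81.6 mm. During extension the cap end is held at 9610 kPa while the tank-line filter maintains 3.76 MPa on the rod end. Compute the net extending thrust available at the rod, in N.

Cap-side area A_cap = π/4 × (106 mm)² = 8825 mm^2
Rod-side annular area A_ann = π/4 × (106² − 81.6²) = 3595 mm^2
Net thrust = P_cap·A_cap − P_rod·A_ann = 84810 N − 13520 N

F ≈ 71300 N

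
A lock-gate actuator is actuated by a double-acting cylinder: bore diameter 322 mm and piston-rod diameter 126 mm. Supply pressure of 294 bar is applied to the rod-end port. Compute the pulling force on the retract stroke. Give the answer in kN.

F ≈ 2030 kN

Rod-side annular area A_ann = π/4 × (322² − 126²) = 68960 mm^2
On retraction the pressure acts on the annular area (bore minus rod).
F = P × A_ann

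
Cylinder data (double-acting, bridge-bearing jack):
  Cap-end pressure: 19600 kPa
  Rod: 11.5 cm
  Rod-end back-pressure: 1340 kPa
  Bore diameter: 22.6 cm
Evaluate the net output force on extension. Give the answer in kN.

Cap-side area A_cap = π/4 × (22.6 cm)² = 401.1 cm^2
Rod-side annular area A_ann = π/4 × (22.6² − 11.5²) = 297.3 cm^2
Net thrust = P_cap·A_cap − P_rod·A_ann = 786.3 kN − 39.84 kN

F ≈ 746 kN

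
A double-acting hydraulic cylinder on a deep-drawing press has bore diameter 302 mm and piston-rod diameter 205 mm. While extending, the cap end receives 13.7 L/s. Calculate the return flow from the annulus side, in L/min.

Q_out ≈ 443 L/min

Cap-side area A_cap = π/4 × (302 mm)² = 71630 mm^2
Rod-side annular area A_ann = π/4 × (302² − 205²) = 38630 mm^2
Piston speed v = Q_in/A_cap; rod-end outflow Q_out = v × A_ann = Q_in × A_ann/A_cap.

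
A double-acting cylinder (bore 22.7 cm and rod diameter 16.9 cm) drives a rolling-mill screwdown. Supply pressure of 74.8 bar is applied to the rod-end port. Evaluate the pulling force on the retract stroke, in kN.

Rod-side annular area A_ann = π/4 × (22.7² − 16.9²) = 180.4 cm^2
On retraction the pressure acts on the annular area (bore minus rod).
F = P × A_ann

F ≈ 135 kN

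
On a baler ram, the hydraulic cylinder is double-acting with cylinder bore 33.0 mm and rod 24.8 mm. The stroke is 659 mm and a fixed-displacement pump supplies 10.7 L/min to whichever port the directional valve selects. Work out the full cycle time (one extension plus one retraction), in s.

Cap-side area A_cap = π/4 × (33.0 mm)² = 855.3 mm^2
Rod-side annular area A_ann = π/4 × (33.0² − 24.8²) = 372.2 mm^2
t_ext = A_cap·L/Q = 3.161 s
t_ret = A_ann·L/Q = 1.376 s
t_cycle = t_ext + t_ret

t ≈ 4.54 s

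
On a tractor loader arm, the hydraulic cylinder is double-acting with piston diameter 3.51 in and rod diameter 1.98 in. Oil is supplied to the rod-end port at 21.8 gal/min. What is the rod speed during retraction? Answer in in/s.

Rod-side annular area A_ann = π/4 × (3.51² − 1.98²) = 6.597 in^2
Flow into the rod-end port fills the annular volume.
v = Q / A

v ≈ 12.7 in/s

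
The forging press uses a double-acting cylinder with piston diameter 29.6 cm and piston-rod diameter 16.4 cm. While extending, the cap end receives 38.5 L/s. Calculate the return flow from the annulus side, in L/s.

Cap-side area A_cap = π/4 × (29.6 cm)² = 688.1 cm^2
Rod-side annular area A_ann = π/4 × (29.6² − 16.4²) = 476.9 cm^2
Piston speed v = Q_in/A_cap; rod-end outflow Q_out = v × A_ann = Q_in × A_ann/A_cap.

Q_out ≈ 26.7 L/s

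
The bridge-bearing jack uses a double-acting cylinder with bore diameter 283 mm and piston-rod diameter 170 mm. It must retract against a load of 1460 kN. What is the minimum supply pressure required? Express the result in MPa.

Rod-side annular area A_ann = π/4 × (283² − 170²) = 40200 mm^2
Retraction: pressure acts on the annular area.
P = F / A = 1460 kN / A

P ≈ 36.3 MPa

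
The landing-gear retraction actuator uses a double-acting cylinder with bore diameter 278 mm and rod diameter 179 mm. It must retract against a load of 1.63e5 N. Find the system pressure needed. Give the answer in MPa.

Rod-side annular area A_ann = π/4 × (278² − 179²) = 35530 mm^2
Retraction: pressure acts on the annular area.
P = F / A = 1.63e5 N / A

P ≈ 4.59 MPa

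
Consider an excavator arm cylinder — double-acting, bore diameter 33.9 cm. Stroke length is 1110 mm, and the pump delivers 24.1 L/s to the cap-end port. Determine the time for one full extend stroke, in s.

Cap-side area A_cap = π/4 × (33.9 cm)² = 902.6 cm^2
Swept volume V = A × L; t = V / Q = A·L / Q

t ≈ 4.16 s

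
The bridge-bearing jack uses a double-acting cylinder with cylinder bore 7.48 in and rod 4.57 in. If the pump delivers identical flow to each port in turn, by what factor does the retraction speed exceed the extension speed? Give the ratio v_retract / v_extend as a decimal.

Cap-side area A_cap = π/4 × (7.48 in)² = 43.94 in^2
Rod-side annular area A_ann = π/4 × (7.48² − 4.57²) = 27.54 in^2
For equal Q, v ∝ 1/A, so v_ret/v_ext = A_cap/A_ann.

v_ret/v_ext ≈ 1.60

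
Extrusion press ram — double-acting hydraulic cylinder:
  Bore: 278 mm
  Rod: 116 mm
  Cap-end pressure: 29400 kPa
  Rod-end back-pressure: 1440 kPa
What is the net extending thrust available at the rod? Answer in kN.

Cap-side area A_cap = π/4 × (278 mm)² = 60700 mm^2
Rod-side annular area A_ann = π/4 × (278² − 116²) = 50130 mm^2
Net thrust = P_cap·A_cap − P_rod·A_ann = 1785 kN − 72.19 kN

F ≈ 1710 kN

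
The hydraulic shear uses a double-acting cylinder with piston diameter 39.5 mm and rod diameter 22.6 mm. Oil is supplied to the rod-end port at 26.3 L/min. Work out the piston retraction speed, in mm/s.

v ≈ 532 mm/s

Rod-side annular area A_ann = π/4 × (39.5² − 22.6²) = 824.3 mm^2
Flow into the rod-end port fills the annular volume.
v = Q / A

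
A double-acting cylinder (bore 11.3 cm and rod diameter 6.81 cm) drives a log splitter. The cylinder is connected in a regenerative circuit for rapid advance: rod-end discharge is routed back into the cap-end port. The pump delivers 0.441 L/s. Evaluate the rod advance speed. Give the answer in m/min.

In regeneration the rod-end outflow joins the pump flow into the cap end, so the net volume the pump must supply per unit advance equals the rod cross-section area.
Rod cross-section A_rod = π/4 × (6.81 cm)² = 36.42 cm^2
v = Q_pump / A_rod

v ≈ 7.26 m/min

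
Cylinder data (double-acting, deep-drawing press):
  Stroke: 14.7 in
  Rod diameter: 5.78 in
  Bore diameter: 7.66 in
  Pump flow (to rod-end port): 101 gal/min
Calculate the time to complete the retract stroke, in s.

Rod-side annular area A_ann = π/4 × (7.66² − 5.78²) = 19.84 in^2
Swept volume V = A × L; t = V / Q = A·L / Q

t ≈ 0.750 s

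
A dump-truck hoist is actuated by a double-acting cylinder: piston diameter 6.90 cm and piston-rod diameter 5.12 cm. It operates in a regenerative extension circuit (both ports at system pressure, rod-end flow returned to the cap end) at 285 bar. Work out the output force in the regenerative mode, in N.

With equal pressure on both faces, forces on the annular region cancel; the net push is pressure × rod cross-section.
Rod cross-section A_rod = π/4 × (5.12 cm)² = 20.59 cm^2
F = P × A_rod

F ≈ 58700 N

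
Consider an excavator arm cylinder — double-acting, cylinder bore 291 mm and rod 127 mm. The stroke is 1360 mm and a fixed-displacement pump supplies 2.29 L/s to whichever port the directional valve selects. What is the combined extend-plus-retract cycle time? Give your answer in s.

Cap-side area A_cap = π/4 × (291 mm)² = 66510 mm^2
Rod-side annular area A_ann = π/4 × (291² − 127²) = 53840 mm^2
t_ext = A_cap·L/Q = 39.50 s
t_ret = A_ann·L/Q = 31.98 s
t_cycle = t_ext + t_ret

t ≈ 71.5 s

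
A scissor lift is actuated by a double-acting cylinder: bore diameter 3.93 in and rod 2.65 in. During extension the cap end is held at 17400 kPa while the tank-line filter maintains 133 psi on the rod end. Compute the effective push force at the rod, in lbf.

F ≈ 29700 lbf

Cap-side area A_cap = π/4 × (3.93 in)² = 12.13 in^2
Rod-side annular area A_ann = π/4 × (3.93² − 2.65²) = 6.615 in^2
Net thrust = P_cap·A_cap − P_rod·A_ann = 30610 lbf − 879.8 lbf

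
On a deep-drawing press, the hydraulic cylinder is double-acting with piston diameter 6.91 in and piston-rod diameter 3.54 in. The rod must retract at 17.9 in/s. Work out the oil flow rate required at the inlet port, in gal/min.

Rod-side annular area A_ann = π/4 × (6.91² − 3.54²) = 27.66 in^2
Q = A × v

Q ≈ 129 gal/min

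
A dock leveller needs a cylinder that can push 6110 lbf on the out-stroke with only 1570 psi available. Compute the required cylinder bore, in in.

Extension force acts on the full piston face: F = P × (π/4)D².
D = √(4F / (πP)) = √(4 × 6110 lbf / (π × 1570 psi))

D ≈ 2.23 in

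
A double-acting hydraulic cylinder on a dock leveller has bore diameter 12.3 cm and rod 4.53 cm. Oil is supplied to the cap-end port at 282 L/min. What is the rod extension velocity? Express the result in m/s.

Cap-side area A_cap = π/4 × (12.3 cm)² = 118.8 cm^2
v = Q / A

v ≈ 0.396 m/s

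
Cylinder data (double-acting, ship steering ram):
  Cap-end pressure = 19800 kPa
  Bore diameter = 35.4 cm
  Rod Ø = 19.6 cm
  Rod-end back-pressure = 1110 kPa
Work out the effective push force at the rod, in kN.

F ≈ 1870 kN

Cap-side area A_cap = π/4 × (35.4 cm)² = 984.2 cm^2
Rod-side annular area A_ann = π/4 × (35.4² − 19.6²) = 682.5 cm^2
Net thrust = P_cap·A_cap − P_rod·A_ann = 1949 kN − 75.76 kN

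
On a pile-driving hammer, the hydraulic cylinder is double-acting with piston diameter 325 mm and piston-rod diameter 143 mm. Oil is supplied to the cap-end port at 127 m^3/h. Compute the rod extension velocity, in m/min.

v ≈ 25.5 m/min

Cap-side area A_cap = π/4 × (325 mm)² = 82960 mm^2
v = Q / A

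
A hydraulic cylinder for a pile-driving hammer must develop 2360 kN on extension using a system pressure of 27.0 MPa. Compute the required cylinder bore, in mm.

Extension force acts on the full piston face: F = P × (π/4)D².
D = √(4F / (πP)) = √(4 × 2360 kN / (π × 27.0 MPa))

D ≈ 334 mm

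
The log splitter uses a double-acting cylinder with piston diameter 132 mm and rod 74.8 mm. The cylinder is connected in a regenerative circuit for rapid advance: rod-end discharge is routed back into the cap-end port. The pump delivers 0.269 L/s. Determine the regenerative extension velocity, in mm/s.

v ≈ 61.2 mm/s

In regeneration the rod-end outflow joins the pump flow into the cap end, so the net volume the pump must supply per unit advance equals the rod cross-section area.
Rod cross-section A_rod = π/4 × (74.8 mm)² = 4394 mm^2
v = Q_pump / A_rod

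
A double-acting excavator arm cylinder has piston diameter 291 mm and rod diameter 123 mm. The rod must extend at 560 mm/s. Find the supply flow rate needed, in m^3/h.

Cap-side area A_cap = π/4 × (291 mm)² = 66510 mm^2
Q = A × v

Q ≈ 134 m^3/h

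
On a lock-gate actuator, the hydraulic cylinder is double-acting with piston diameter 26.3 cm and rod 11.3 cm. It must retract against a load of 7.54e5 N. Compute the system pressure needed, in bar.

P ≈ 170 bar

Rod-side annular area A_ann = π/4 × (26.3² − 11.3²) = 443.0 cm^2
Retraction: pressure acts on the annular area.
P = F / A = 7.54e5 N / A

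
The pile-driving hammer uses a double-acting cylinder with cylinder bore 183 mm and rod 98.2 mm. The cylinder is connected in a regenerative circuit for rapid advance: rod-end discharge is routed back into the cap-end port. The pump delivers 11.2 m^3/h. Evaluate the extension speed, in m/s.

v ≈ 0.411 m/s

In regeneration the rod-end outflow joins the pump flow into the cap end, so the net volume the pump must supply per unit advance equals the rod cross-section area.
Rod cross-section A_rod = π/4 × (98.2 mm)² = 7574 mm^2
v = Q_pump / A_rod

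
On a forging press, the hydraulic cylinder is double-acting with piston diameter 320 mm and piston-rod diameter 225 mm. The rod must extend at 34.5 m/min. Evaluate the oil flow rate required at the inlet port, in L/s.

Cap-side area A_cap = π/4 × (320 mm)² = 80420 mm^2
Q = A × v

Q ≈ 46.2 L/s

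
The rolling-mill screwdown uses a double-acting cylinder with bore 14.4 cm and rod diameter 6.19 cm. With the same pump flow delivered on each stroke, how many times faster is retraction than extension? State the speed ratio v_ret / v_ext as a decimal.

Cap-side area A_cap = π/4 × (14.4 cm)² = 162.9 cm^2
Rod-side annular area A_ann = π/4 × (14.4² − 6.19²) = 132.8 cm^2
For equal Q, v ∝ 1/A, so v_ret/v_ext = A_cap/A_ann.

v_ret/v_ext ≈ 1.23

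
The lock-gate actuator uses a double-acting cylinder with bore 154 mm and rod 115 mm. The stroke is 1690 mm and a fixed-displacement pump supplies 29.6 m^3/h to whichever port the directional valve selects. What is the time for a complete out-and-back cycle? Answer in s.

Cap-side area A_cap = π/4 × (154 mm)² = 18630 mm^2
Rod-side annular area A_ann = π/4 × (154² − 115²) = 8240 mm^2
t_ext = A_cap·L/Q = 3.829 s
t_ret = A_ann·L/Q = 1.694 s
t_cycle = t_ext + t_ret

t ≈ 5.52 s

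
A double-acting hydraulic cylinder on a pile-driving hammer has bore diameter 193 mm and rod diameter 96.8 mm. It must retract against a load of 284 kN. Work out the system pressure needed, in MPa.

P ≈ 13.0 MPa

Rod-side annular area A_ann = π/4 × (193² − 96.8²) = 21900 mm^2
Retraction: pressure acts on the annular area.
P = F / A = 284 kN / A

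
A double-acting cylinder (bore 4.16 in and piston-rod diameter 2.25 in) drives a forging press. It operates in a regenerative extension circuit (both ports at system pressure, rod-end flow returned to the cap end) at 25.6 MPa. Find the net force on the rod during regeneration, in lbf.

With equal pressure on both faces, forces on the annular region cancel; the net push is pressure × rod cross-section.
Rod cross-section A_rod = π/4 × (2.25 in)² = 3.976 in^2
F = P × A_rod

F ≈ 14800 lbf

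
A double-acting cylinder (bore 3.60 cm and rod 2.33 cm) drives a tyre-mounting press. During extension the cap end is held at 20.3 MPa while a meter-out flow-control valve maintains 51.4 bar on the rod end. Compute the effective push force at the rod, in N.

F ≈ 17600 N

Cap-side area A_cap = π/4 × (3.60 cm)² = 10.18 cm^2
Rod-side annular area A_ann = π/4 × (3.60² − 2.33²) = 5.915 cm^2
Net thrust = P_cap·A_cap − P_rod·A_ann = 20660 N − 3040 N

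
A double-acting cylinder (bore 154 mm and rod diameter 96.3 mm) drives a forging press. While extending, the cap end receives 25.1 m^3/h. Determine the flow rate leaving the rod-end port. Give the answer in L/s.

Cap-side area A_cap = π/4 × (154 mm)² = 18630 mm^2
Rod-side annular area A_ann = π/4 × (154² − 96.3²) = 11340 mm^2
Piston speed v = Q_in/A_cap; rod-end outflow Q_out = v × A_ann = Q_in × A_ann/A_cap.

Q_out ≈ 4.25 L/s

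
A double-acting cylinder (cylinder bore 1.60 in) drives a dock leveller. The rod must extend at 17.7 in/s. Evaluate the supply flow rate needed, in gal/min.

Cap-side area A_cap = π/4 × (1.60 in)² = 2.011 in^2
Q = A × v

Q ≈ 9.24 gal/min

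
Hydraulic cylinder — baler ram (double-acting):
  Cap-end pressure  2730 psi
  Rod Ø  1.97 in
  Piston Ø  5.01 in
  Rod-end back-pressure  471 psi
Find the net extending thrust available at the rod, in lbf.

Cap-side area A_cap = π/4 × (5.01 in)² = 19.71 in^2
Rod-side annular area A_ann = π/4 × (5.01² − 1.97²) = 16.67 in^2
Net thrust = P_cap·A_cap − P_rod·A_ann = 53820 lbf − 7849 lbf

F ≈ 46000 lbf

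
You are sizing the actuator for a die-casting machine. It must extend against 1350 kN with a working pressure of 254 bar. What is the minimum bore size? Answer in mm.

Extension force acts on the full piston face: F = P × (π/4)D².
D = √(4F / (πP)) = √(4 × 1350 kN / (π × 254 bar))

D ≈ 260 mm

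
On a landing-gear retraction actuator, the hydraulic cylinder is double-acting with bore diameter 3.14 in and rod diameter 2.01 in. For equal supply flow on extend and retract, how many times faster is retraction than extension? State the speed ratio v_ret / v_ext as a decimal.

v_ret/v_ext ≈ 1.69

Cap-side area A_cap = π/4 × (3.14 in)² = 7.744 in^2
Rod-side annular area A_ann = π/4 × (3.14² − 2.01²) = 4.571 in^2
For equal Q, v ∝ 1/A, so v_ret/v_ext = A_cap/A_ann.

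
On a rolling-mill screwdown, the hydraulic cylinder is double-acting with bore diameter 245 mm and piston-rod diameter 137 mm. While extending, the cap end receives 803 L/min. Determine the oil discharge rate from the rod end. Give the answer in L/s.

Q_out ≈ 9.20 L/s

Cap-side area A_cap = π/4 × (245 mm)² = 47140 mm^2
Rod-side annular area A_ann = π/4 × (245² − 137²) = 32400 mm^2
Piston speed v = Q_in/A_cap; rod-end outflow Q_out = v × A_ann = Q_in × A_ann/A_cap.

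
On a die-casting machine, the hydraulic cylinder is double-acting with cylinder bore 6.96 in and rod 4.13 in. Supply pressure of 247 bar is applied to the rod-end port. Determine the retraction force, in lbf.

F ≈ 88300 lbf

Rod-side annular area A_ann = π/4 × (6.96² − 4.13²) = 24.65 in^2
On retraction the pressure acts on the annular area (bore minus rod).
F = P × A_ann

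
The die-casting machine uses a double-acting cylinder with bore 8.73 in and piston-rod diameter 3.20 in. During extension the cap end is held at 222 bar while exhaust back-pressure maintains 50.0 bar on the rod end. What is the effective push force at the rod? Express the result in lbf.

Cap-side area A_cap = π/4 × (8.73 in)² = 59.86 in^2
Rod-side annular area A_ann = π/4 × (8.73² − 3.20²) = 51.81 in^2
Net thrust = P_cap·A_cap − P_rod·A_ann = 1.927e5 lbf − 37580 lbf

F ≈ 1.55e5 lbf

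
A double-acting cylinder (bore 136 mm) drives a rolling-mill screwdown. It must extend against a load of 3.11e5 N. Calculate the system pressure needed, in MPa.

Cap-side area A_cap = π/4 × (136 mm)² = 14530 mm^2
P = F / A = 3.11e5 N / A

P ≈ 21.4 MPa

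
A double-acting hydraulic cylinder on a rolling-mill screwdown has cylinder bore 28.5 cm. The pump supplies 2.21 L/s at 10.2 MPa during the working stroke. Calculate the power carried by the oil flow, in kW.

Hydraulic power = P × Q

W ≈ 22.5 kW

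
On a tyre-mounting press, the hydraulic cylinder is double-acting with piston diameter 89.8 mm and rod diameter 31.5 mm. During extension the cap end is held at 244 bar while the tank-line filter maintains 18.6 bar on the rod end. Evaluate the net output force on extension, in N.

F ≈ 1.44e5 N

Cap-side area A_cap = π/4 × (89.8 mm)² = 6333 mm^2
Rod-side annular area A_ann = π/4 × (89.8² − 31.5²) = 5554 mm^2
Net thrust = P_cap·A_cap − P_rod·A_ann = 1.545e5 N − 10330 N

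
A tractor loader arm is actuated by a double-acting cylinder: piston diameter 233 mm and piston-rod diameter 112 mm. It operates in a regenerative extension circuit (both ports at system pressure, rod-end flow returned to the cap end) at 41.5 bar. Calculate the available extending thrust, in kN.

F ≈ 40.9 kN

With equal pressure on both faces, forces on the annular region cancel; the net push is pressure × rod cross-section.
Rod cross-section A_rod = π/4 × (112 mm)² = 9852 mm^2
F = P × A_rod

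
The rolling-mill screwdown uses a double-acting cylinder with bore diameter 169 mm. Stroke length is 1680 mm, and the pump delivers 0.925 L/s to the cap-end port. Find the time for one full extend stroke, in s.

Cap-side area A_cap = π/4 × (169 mm)² = 22430 mm^2
Swept volume V = A × L; t = V / Q = A·L / Q

t ≈ 40.7 s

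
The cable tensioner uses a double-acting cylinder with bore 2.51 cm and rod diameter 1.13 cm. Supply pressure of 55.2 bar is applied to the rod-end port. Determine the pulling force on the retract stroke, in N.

Rod-side annular area A_ann = π/4 × (2.51² − 1.13²) = 3.945 cm^2
On retraction the pressure acts on the annular area (bore minus rod).
F = P × A_ann

F ≈ 2180 N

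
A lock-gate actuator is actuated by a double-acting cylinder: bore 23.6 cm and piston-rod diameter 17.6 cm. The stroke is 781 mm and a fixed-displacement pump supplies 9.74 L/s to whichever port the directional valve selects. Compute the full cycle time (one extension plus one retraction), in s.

Cap-side area A_cap = π/4 × (23.6 cm)² = 437.4 cm^2
Rod-side annular area A_ann = π/4 × (23.6² − 17.6²) = 194.2 cm^2
t_ext = A_cap·L/Q = 3.508 s
t_ret = A_ann·L/Q = 1.557 s
t_cycle = t_ext + t_ret

t ≈ 5.06 s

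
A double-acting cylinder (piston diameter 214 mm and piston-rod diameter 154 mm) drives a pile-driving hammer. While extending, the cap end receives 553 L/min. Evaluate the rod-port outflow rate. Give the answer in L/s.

Cap-side area A_cap = π/4 × (214 mm)² = 35970 mm^2
Rod-side annular area A_ann = π/4 × (214² − 154²) = 17340 mm^2
Piston speed v = Q_in/A_cap; rod-end outflow Q_out = v × A_ann = Q_in × A_ann/A_cap.

Q_out ≈ 4.44 L/s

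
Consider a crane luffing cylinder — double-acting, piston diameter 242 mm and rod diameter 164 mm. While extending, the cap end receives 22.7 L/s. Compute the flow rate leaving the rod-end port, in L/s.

Cap-side area A_cap = π/4 × (242 mm)² = 46000 mm^2
Rod-side annular area A_ann = π/4 × (242² − 164²) = 24870 mm^2
Piston speed v = Q_in/A_cap; rod-end outflow Q_out = v × A_ann = Q_in × A_ann/A_cap.

Q_out ≈ 12.3 L/s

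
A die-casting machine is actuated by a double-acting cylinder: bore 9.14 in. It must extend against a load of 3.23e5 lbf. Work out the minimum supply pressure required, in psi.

P ≈ 4920 psi

Cap-side area A_cap = π/4 × (9.14 in)² = 65.61 in^2
P = F / A = 3.23e5 lbf / A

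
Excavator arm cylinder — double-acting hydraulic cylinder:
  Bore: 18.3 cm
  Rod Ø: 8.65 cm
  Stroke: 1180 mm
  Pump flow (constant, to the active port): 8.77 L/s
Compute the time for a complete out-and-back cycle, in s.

Cap-side area A_cap = π/4 × (18.3 cm)² = 263.0 cm^2
Rod-side annular area A_ann = π/4 × (18.3² − 8.65²) = 204.3 cm^2
t_ext = A_cap·L/Q = 3.539 s
t_ret = A_ann·L/Q = 2.748 s
t_cycle = t_ext + t_ret

t ≈ 6.29 s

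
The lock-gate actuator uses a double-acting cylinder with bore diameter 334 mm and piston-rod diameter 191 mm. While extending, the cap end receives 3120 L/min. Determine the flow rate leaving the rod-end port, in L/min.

Cap-side area A_cap = π/4 × (334 mm)² = 87620 mm^2
Rod-side annular area A_ann = π/4 × (334² − 191²) = 58960 mm^2
Piston speed v = Q_in/A_cap; rod-end outflow Q_out = v × A_ann = Q_in × A_ann/A_cap.

Q_out ≈ 2100 L/min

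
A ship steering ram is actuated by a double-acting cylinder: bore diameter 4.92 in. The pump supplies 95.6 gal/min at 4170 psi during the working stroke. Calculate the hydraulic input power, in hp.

W ≈ 233 hp

Hydraulic power = P × Q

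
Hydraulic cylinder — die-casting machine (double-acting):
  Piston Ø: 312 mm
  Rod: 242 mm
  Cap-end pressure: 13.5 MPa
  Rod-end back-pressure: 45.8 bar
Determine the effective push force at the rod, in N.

Cap-side area A_cap = π/4 × (312 mm)² = 76450 mm^2
Rod-side annular area A_ann = π/4 × (312² − 242²) = 30460 mm^2
Net thrust = P_cap·A_cap − P_rod·A_ann = 1.032e6 N − 1.395e5 N

F ≈ 8.93e5 N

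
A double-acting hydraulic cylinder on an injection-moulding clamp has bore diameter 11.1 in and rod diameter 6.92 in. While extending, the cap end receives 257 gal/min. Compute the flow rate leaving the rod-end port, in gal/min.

Q_out ≈ 157 gal/min

Cap-side area A_cap = π/4 × (11.1 in)² = 96.77 in^2
Rod-side annular area A_ann = π/4 × (11.1² − 6.92²) = 59.16 in^2
Piston speed v = Q_in/A_cap; rod-end outflow Q_out = v × A_ann = Q_in × A_ann/A_cap.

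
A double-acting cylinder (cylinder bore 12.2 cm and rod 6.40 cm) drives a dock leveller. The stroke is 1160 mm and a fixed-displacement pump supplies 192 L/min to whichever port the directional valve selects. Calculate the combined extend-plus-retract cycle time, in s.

Cap-side area A_cap = π/4 × (12.2 cm)² = 116.9 cm^2
Rod-side annular area A_ann = π/4 × (12.2² − 6.40²) = 84.73 cm^2
t_ext = A_cap·L/Q = 4.238 s
t_ret = A_ann·L/Q = 3.071 s
t_cycle = t_ext + t_ret

t ≈ 7.31 s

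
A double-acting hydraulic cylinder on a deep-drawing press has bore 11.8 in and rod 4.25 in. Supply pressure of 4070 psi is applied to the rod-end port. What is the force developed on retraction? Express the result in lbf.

Rod-side annular area A_ann = π/4 × (11.8² − 4.25²) = 95.17 in^2
On retraction the pressure acts on the annular area (bore minus rod).
F = P × A_ann

F ≈ 3.87e5 lbf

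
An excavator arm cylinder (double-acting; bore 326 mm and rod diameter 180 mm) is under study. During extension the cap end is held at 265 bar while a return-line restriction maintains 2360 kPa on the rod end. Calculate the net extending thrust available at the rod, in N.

F ≈ 2.07e6 N

Cap-side area A_cap = π/4 × (326 mm)² = 83470 mm^2
Rod-side annular area A_ann = π/4 × (326² − 180²) = 58020 mm^2
Net thrust = P_cap·A_cap − P_rod·A_ann = 2.212e6 N − 1.369e5 N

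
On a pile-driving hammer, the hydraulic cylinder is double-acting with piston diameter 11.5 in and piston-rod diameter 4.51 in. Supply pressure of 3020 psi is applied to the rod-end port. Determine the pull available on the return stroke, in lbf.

F ≈ 2.65e5 lbf

Rod-side annular area A_ann = π/4 × (11.5² − 4.51²) = 87.89 in^2
On retraction the pressure acts on the annular area (bore minus rod).
F = P × A_ann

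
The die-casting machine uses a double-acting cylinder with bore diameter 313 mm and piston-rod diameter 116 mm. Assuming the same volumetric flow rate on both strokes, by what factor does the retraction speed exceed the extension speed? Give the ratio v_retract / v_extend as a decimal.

v_ret/v_ext ≈ 1.16

Cap-side area A_cap = π/4 × (313 mm)² = 76940 mm^2
Rod-side annular area A_ann = π/4 × (313² − 116²) = 66380 mm^2
For equal Q, v ∝ 1/A, so v_ret/v_ext = A_cap/A_ann.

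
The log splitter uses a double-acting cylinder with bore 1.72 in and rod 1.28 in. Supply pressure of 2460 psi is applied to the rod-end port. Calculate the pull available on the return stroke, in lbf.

F ≈ 2550 lbf

Rod-side annular area A_ann = π/4 × (1.72² − 1.28²) = 1.037 in^2
On retraction the pressure acts on the annular area (bore minus rod).
F = P × A_ann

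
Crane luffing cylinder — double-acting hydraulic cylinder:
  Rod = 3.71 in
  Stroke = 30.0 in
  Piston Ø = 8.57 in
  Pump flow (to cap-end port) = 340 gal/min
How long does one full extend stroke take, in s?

t ≈ 1.32 s

Cap-side area A_cap = π/4 × (8.57 in)² = 57.68 in^2
Swept volume V = A × L; t = V / Q = A·L / Q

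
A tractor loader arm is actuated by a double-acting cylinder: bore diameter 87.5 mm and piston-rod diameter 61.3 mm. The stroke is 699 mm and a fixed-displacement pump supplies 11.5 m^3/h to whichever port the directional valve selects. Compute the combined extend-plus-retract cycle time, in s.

t ≈ 1.99 s

Cap-side area A_cap = π/4 × (87.5 mm)² = 6013 mm^2
Rod-side annular area A_ann = π/4 × (87.5² − 61.3²) = 3062 mm^2
t_ext = A_cap·L/Q = 1.316 s
t_ret = A_ann·L/Q = 0.6700 s
t_cycle = t_ext + t_ret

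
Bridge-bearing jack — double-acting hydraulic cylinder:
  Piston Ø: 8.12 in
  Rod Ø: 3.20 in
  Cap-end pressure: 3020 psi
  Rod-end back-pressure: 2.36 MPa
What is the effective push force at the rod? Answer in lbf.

F ≈ 1.41e5 lbf

Cap-side area A_cap = π/4 × (8.12 in)² = 51.78 in^2
Rod-side annular area A_ann = π/4 × (8.12² − 3.20²) = 43.74 in^2
Net thrust = P_cap·A_cap − P_rod·A_ann = 1.564e5 lbf − 14970 lbf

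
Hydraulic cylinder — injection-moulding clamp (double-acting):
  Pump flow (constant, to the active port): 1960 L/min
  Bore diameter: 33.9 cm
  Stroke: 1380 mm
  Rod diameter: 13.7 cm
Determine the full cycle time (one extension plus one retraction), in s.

t ≈ 7.00 s

Cap-side area A_cap = π/4 × (33.9 cm)² = 902.6 cm^2
Rod-side annular area A_ann = π/4 × (33.9² − 13.7²) = 755.2 cm^2
t_ext = A_cap·L/Q = 3.813 s
t_ret = A_ann·L/Q = 3.190 s
t_cycle = t_ext + t_ret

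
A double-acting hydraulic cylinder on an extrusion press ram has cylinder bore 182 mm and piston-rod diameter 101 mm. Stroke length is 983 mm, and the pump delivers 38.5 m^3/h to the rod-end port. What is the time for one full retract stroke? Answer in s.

t ≈ 1.65 s

Rod-side annular area A_ann = π/4 × (182² − 101²) = 18000 mm^2
Swept volume V = A × L; t = V / Q = A·L / Q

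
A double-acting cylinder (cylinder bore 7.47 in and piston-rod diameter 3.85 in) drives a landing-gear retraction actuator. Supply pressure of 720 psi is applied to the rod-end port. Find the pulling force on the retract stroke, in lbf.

Rod-side annular area A_ann = π/4 × (7.47² − 3.85²) = 32.18 in^2
On retraction the pressure acts on the annular area (bore minus rod).
F = P × A_ann

F ≈ 23200 lbf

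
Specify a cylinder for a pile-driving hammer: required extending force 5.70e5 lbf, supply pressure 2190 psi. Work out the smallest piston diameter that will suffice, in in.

Extension force acts on the full piston face: F = P × (π/4)D².
D = √(4F / (πP)) = √(4 × 5.70e5 lbf / (π × 2190 psi))

D ≈ 18.2 in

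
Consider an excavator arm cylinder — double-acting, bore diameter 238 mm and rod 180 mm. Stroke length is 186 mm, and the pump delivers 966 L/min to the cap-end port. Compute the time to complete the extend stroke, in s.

t ≈ 0.514 s

Cap-side area A_cap = π/4 × (238 mm)² = 44490 mm^2
Swept volume V = A × L; t = V / Q = A·L / Q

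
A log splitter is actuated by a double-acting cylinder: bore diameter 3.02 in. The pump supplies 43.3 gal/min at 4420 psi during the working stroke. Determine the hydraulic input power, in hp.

W ≈ 112 hp

Hydraulic power = P × Q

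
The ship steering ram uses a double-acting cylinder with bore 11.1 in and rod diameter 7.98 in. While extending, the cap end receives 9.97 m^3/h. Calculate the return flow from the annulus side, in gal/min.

Cap-side area A_cap = π/4 × (11.1 in)² = 96.77 in^2
Rod-side annular area A_ann = π/4 × (11.1² − 7.98²) = 46.75 in^2
Piston speed v = Q_in/A_cap; rod-end outflow Q_out = v × A_ann = Q_in × A_ann/A_cap.

Q_out ≈ 21.2 gal/min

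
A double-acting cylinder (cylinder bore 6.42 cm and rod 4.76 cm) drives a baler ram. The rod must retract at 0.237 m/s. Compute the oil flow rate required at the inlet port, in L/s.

Rod-side annular area A_ann = π/4 × (6.42² − 4.76²) = 14.58 cm^2
Q = A × v

Q ≈ 0.345 L/s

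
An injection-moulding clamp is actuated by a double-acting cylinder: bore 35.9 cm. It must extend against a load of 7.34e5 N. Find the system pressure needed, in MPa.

Cap-side area A_cap = π/4 × (35.9 cm)² = 1012 cm^2
P = F / A = 7.34e5 N / A

P ≈ 7.25 MPa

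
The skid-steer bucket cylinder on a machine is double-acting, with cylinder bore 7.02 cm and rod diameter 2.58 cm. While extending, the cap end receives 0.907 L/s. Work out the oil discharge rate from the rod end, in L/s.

Q_out ≈ 0.784 L/s

Cap-side area A_cap = π/4 × (7.02 cm)² = 38.70 cm^2
Rod-side annular area A_ann = π/4 × (7.02² − 2.58²) = 33.48 cm^2
Piston speed v = Q_in/A_cap; rod-end outflow Q_out = v × A_ann = Q_in × A_ann/A_cap.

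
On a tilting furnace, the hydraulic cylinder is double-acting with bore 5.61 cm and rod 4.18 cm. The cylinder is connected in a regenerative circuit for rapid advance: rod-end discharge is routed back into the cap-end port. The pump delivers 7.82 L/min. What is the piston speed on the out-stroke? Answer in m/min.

In regeneration the rod-end outflow joins the pump flow into the cap end, so the net volume the pump must supply per unit advance equals the rod cross-section area.
Rod cross-section A_rod = π/4 × (4.18 cm)² = 13.72 cm^2
v = Q_pump / A_rod

v ≈ 5.70 m/min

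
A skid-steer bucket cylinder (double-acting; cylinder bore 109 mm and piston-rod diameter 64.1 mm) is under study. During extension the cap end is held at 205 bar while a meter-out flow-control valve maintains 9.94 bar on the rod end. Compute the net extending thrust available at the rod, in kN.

F ≈ 185 kN

Cap-side area A_cap = π/4 × (109 mm)² = 9331 mm^2
Rod-side annular area A_ann = π/4 × (109² − 64.1²) = 6104 mm^2
Net thrust = P_cap·A_cap − P_rod·A_ann = 191.3 kN − 6.068 kN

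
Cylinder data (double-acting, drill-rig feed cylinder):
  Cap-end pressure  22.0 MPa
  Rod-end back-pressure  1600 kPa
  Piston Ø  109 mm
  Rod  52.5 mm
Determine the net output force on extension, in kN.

F ≈ 194 kN

Cap-side area A_cap = π/4 × (109 mm)² = 9331 mm^2
Rod-side annular area A_ann = π/4 × (109² − 52.5²) = 7167 mm^2
Net thrust = P_cap·A_cap − P_rod·A_ann = 205.3 kN − 11.47 kN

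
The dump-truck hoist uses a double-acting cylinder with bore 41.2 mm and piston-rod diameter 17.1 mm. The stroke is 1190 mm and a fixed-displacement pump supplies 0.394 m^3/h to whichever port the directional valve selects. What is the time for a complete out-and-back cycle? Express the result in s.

Cap-side area A_cap = π/4 × (41.2 mm)² = 1333 mm^2
Rod-side annular area A_ann = π/4 × (41.2² − 17.1²) = 1104 mm^2
t_ext = A_cap·L/Q = 14.50 s
t_ret = A_ann·L/Q = 12.00 s
t_cycle = t_ext + t_ret

t ≈ 26.5 s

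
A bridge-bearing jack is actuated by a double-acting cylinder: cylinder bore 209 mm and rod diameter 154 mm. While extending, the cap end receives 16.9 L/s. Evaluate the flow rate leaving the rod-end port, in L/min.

Cap-side area A_cap = π/4 × (209 mm)² = 34310 mm^2
Rod-side annular area A_ann = π/4 × (209² − 154²) = 15680 mm^2
Piston speed v = Q_in/A_cap; rod-end outflow Q_out = v × A_ann = Q_in × A_ann/A_cap.

Q_out ≈ 463 L/min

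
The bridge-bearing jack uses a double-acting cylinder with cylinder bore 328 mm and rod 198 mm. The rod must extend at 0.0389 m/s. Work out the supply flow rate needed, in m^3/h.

Q ≈ 11.8 m^3/h

Cap-side area A_cap = π/4 × (328 mm)² = 84500 mm^2
Q = A × v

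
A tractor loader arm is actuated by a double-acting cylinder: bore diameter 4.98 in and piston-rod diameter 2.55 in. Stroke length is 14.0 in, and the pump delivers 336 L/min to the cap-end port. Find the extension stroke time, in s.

t ≈ 0.798 s

Cap-side area A_cap = π/4 × (4.98 in)² = 19.48 in^2
Swept volume V = A × L; t = V / Q = A·L / Q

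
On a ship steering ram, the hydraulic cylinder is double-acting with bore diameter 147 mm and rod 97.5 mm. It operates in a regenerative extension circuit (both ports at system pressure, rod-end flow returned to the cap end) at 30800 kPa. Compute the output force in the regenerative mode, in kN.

With equal pressure on both faces, forces on the annular region cancel; the net push is pressure × rod cross-section.
Rod cross-section A_rod = π/4 × (97.5 mm)² = 7466 mm^2
F = P × A_rod

F ≈ 230 kN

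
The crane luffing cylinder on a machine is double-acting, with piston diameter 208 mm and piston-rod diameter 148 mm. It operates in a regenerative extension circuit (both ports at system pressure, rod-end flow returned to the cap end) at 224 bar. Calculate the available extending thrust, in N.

F ≈ 3.85e5 N

With equal pressure on both faces, forces on the annular region cancel; the net push is pressure × rod cross-section.
Rod cross-section A_rod = π/4 × (148 mm)² = 17200 mm^2
F = P × A_rod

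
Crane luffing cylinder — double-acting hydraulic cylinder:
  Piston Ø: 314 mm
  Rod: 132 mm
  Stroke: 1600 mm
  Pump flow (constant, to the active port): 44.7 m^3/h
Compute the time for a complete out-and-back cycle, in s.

Cap-side area A_cap = π/4 × (314 mm)² = 77440 mm^2
Rod-side annular area A_ann = π/4 × (314² − 132²) = 63750 mm^2
t_ext = A_cap·L/Q = 9.978 s
t_ret = A_ann·L/Q = 8.215 s
t_cycle = t_ext + t_ret

t ≈ 18.2 s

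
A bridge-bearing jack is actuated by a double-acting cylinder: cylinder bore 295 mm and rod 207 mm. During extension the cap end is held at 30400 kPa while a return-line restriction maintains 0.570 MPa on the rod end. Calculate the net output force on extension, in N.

F ≈ 2.06e6 N

Cap-side area A_cap = π/4 × (295 mm)² = 68350 mm^2
Rod-side annular area A_ann = π/4 × (295² − 207²) = 34700 mm^2
Net thrust = P_cap·A_cap − P_rod·A_ann = 2.078e6 N − 19780 N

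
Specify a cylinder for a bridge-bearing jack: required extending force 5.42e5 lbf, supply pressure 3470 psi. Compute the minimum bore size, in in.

Extension force acts on the full piston face: F = P × (π/4)D².
D = √(4F / (πP)) = √(4 × 5.42e5 lbf / (π × 3470 psi))

D ≈ 14.1 in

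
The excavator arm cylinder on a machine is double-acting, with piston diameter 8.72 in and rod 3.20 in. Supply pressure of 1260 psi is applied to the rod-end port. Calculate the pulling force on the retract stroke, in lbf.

Rod-side annular area A_ann = π/4 × (8.72² − 3.20²) = 51.68 in^2
On retraction the pressure acts on the annular area (bore minus rod).
F = P × A_ann

F ≈ 65100 lbf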